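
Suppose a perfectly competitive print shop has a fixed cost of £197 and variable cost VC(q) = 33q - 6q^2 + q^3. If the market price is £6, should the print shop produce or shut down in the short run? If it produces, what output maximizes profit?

Shut down

Strip out fixed cost: VC = 33q - 6q^2 + q^3. Then AVC = 33 - 6q + q^2 and MC = 33 - 12q + 3q^2.
The AVC parabola has its vertex at q = 6/2 = 3, where AVC = 33 - 6·3 + 3^2 = £24.
With P < min AVC (£6 < £24), every unit sold adds to the loss.
The firm minimizes its loss by shutting down and losing only its fixed cost of £197.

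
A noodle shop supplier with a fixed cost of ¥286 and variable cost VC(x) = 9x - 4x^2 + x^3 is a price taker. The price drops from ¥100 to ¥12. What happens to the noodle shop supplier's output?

Output falls from 7 to 3

MC = 9 - 8x + 3x^2; the shutdown threshold is min AVC = ¥5 (at x = 2).
At P = ¥100 ≥ min AVC, set P = MC on the rising branch: x = 7.
At P = ¥12 ≥ min AVC, set P = MC: x = 3. The firm stays open but cuts output.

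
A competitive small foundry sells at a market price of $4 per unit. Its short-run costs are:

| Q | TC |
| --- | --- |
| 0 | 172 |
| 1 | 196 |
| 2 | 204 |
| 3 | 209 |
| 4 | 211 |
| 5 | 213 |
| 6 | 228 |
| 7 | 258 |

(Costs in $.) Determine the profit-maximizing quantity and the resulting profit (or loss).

Q = 0 (shut down); profit = -$172

Tabulate TR − TC: Q=0: -172; Q=1: -192; Q=2: -196; Q=3: -197; Q=4: -195; Q=5: -193; Q=6: -204; Q=7: -230.
Profit is highest at Q = 0. Equivalently, the lowest AVC in the table is 41/5 ≈ $8.20 at Q = 5, and P = $4 falls below it — price never covers variable cost, so the firm shuts down and loses only its fixed cost.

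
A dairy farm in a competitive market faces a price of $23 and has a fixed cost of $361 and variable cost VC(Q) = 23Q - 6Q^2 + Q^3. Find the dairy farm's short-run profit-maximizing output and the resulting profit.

AVC = 23 - 6Q + Q^2 has its minimum $14 at Q = 3; price $23 clears that bar, so the firm operates.
MC = 23 - 12Q + 3Q^2. Setting P = MC and taking the root on the rising branch gives Q* = 4.
TR = 23·4 = 92. TC = 361 + 60 = 421. Profit = 92 − 421 = -$329.
That loss of $329 beats the $361 the firm would lose by shutting down; producing recovers $32 of fixed cost.

Profit = -$329 at Q = 4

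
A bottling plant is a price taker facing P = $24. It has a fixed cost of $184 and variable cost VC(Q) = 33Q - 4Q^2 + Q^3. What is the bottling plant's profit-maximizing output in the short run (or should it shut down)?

Shut down

From TC, MC = TC'(Q) = 33 - 8Q + 3Q^2 and AVC = VC/Q = 33 - 4Q + Q^2.
AVC is minimized where dAVC/dQ = -4 + 2Q = 0, at Q = 2; min AVC = 33 - 4·2 + 2^2 = $29.
With P < min AVC ($24 < $29), every unit sold adds to the loss.
The firm minimizes its loss by shutting down and losing only its fixed cost of $184.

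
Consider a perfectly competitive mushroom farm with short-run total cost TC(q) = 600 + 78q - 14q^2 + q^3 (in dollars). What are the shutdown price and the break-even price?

Shutdown price = $29; break-even price = $98

Shutdown price = min AVC. AVC = 78 - 14q + q^2, with vertex at q = 7 and minimum $29.
ATC = 600/q + 78 - 14q + q^2. Setting dATC/dq = −600/q^2 − 14 + 2q = 0 gives q = 10 (since 2·10^3 − 14·10^2 = 600).
min ATC = 600/10 + 78 − 14·10 + 10^2 = $98. That is the break-even price.
Between these two prices the firm operates at a loss; above $98 it earns a profit.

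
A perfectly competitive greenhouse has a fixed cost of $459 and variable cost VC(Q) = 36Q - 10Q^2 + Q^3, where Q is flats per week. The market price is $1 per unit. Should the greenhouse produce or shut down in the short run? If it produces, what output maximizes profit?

Shut down

Strip out fixed cost: VC = 36Q - 10Q^2 + Q^3. Then AVC = 36 - 10Q + Q^2 and MC = 36 - 20Q + 3Q^2.
AVC hits its minimum where MC = AVC, at Q = 5, giving min AVC = 36 - 10·5 + 5^2 = $11.
Since P = $1 < min AVC = $11, price fails to cover variable cost at any output.
Shutting down limits the loss to fixed cost, $459.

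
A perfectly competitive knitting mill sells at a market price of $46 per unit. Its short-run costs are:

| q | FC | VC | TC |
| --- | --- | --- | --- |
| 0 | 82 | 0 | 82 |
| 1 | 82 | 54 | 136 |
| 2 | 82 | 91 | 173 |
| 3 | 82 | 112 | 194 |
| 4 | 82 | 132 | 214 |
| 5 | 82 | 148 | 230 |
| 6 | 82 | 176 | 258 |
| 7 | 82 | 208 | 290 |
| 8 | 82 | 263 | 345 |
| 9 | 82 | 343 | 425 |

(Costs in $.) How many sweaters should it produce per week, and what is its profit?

q = 7; profit = $32

Tabulate TR − TC: q=0: -82; q=1: -90; q=2: -81; q=3: -56; q=4: -30; q=5: 0; q=6: 18; q=7: 32; q=8: 23; q=9: -11.
Profit is maximized at q = 7. AVC there is 208/7 = $29.71 ≤ P, so producing beats shutting down (which would give -$82).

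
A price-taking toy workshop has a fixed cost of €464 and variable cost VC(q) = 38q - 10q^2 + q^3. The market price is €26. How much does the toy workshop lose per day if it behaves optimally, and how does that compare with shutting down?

AVC = 38 - 10q + q^2; min AVC = €13 at q = 5. Since P = €26 ≥ min AVC, the firm produces.
MC = 38 - 20q + 3q^2. Setting P = MC and taking the root on the rising branch gives q* = 6.
TR = 26·6 = 156. TC = 464 + 84 = 548. Profit = 156 − 548 = -€392.
That loss of €392 beats the €464 the firm would lose by shutting down; producing recovers €72 of fixed cost.

Profit = -€392 at q = 6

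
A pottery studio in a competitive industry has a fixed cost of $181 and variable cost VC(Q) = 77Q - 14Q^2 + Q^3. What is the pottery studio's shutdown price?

$28 per unit

The shutdown price is the minimum of AVC. VC = 77Q - 14Q^2 + Q^3, so AVC = 77 - 14Q + Q^2.
At the minimum of AVC, MC = AVC. MC = 77 - 28Q + 3Q^2; setting MC = AVC gives 2Q^2 - 14Q = 0, so Q = 7. min AVC = 28.
The firm shuts down for any P below $28.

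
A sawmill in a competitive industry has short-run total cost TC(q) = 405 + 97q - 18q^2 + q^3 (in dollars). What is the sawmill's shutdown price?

$16 per unit

The firm shuts down when price falls below the minimum of average variable cost. AVC = VC/q = 97 - 18q + q^2.
At the minimum of AVC, MC = AVC. MC = 97 - 36q + 3q^2; setting MC = AVC gives 2q^2 - 18q = 0, so q = 9. min AVC = 16.
The firm shuts down for any P below $16.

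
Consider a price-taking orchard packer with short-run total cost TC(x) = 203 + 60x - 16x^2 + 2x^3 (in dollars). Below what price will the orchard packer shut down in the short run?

The shutdown price is the minimum of AVC. VC = 60x - 16x^2 + 2x^3, so AVC = 60 - 16x + 2x^2.
dAVC/dx = -16 + 4x = 0 gives x = 4. min AVC = 60 - 16·4 + 2·4^2 = 28.
So the shutdown price is $28.

$28 per unit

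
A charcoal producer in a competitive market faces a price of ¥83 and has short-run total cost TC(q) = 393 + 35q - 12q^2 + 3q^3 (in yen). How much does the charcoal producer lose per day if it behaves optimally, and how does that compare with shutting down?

Profit = -¥201 at q = 4

AVC = 35 - 12q + 3q^2 has its minimum ¥23 at q = 2; price ¥83 clears that bar, so the firm operates.
MC = 35 - 24q + 9q^2. Setting P = MC and taking the root on the rising branch gives q* = 4.
TR = 83·4 = 332. TC = 393 + 140 = 533. Profit = 332 − 533 = -¥201.
By producing, the firm covers all variable cost plus ¥192 of fixed cost; shutting down would lose the full ¥393.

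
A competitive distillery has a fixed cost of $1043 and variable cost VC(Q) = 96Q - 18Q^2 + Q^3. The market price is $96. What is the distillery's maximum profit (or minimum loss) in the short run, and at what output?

Profit = -$179 at Q = 12

AVC = 96 - 18Q + Q^2; min AVC = $15 at Q = 9. Since P = $96 ≥ min AVC, the firm produces.
With MC = 96 - 36Q + 3Q^2, P = MC on the upward-sloping part at Q* = 12.
TR = 96·12 = 1152. TC = 1043 + 288 = 1331. Profit = 1152 − 1331 = -$179.
Shutting down would mean losing the fixed cost of $1043, so operating at a loss of $179 is better by $864.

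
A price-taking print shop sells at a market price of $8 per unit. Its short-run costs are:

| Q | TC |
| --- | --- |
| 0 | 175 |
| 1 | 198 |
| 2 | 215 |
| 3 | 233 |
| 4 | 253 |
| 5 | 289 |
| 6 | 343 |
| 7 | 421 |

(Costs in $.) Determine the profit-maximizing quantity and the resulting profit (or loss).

Q = 0 (shut down); profit = -$175

Profit at each row (π = 8Q − TC): Q=0: -175; Q=1: -190; Q=2: -199; Q=3: -209; Q=4: -221; Q=5: -249; Q=6: -295; Q=7: -365.
Profit is highest at Q = 0. Equivalently, the lowest AVC in the table is 58/3 ≈ $19.33 at Q = 3, and P = $8 falls below it — price never covers variable cost, so the firm shuts down and loses only its fixed cost.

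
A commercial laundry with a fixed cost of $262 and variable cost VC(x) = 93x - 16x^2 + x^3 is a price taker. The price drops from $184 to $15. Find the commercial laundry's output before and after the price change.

MC = 93 - 32x + 3x^2; the shutdown threshold is min AVC = $29 (at x = 8).
With P = $184 above the shutdown price, P = MC gives x = 13.
At P = $15 < min AVC = $29, price no longer covers variable cost at any output, so the firm shuts down: x = 0.

Output falls from 13 to 0 (the firm shuts down)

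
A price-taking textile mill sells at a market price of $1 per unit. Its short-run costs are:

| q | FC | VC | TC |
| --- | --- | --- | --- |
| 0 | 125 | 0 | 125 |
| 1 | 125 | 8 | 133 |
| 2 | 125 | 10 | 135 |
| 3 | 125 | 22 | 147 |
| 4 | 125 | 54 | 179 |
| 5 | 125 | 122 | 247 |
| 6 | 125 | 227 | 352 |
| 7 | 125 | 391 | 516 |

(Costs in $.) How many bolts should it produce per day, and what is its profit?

q = 0 (shut down); profit = -$125

Compute π = P·q − TC at each output: q=0: -125; q=1: -132; q=2: -133; q=3: -144; q=4: -175; q=5: -242; q=6: -346; q=7: -509.
Profit is highest at q = 0. Equivalently, the lowest AVC in the table is 10/2 ≈ $5 at q = 2, and P = $1 falls below it — price never covers variable cost, so the firm shuts down and loses only its fixed cost.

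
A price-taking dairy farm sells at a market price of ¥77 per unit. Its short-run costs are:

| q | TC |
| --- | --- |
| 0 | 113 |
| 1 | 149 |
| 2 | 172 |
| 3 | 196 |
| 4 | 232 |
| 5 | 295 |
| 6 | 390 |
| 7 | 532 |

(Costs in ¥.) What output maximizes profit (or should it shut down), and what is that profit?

Compute π = P·q − TC at each output: q=0: -113; q=1: -72; q=2: -18; q=3: 35; q=4: 76; q=5: 90; q=6: 72; q=7: 7.
Profit is maximized at q = 5. AVC there is 182/5 = ¥36.40 ≤ P, so producing beats shutting down (which would give -¥113).

q = 5; profit = ¥90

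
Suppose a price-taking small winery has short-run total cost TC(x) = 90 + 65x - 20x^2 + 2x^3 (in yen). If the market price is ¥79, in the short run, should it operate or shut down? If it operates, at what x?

Produce at x = 7

Variable cost is VC = 65x - 20x^2 + 2x^3, so AVC = VC/x = 65 - 20x + 2x^2 and MC = dTC/dx = 65 - 40x + 6x^2.
AVC hits its minimum where MC = AVC, at x = 5, giving min AVC = 65 - 20·5 + 2·5^2 = ¥15.
Because ¥79 ≥ ¥15, revenue can cover variable cost; the firm operates.
Set P = MC: 79 = 65 - 40x + 6x^2 → -14 - 40x + 6x^2 = 0. The roots are x = -1/3 and x = 7; the profit-maximizing output is on the rising part of MC, so x* = 7.
Check: AVC at x = 7 is ¥23 ≤ P, so revenue covers variable cost.
Profit = P·x − TC = 79·7 − 251 = ¥302.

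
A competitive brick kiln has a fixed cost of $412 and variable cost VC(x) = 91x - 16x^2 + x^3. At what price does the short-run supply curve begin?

The firm shuts down when price falls below the minimum of average variable cost. AVC = VC/x = 91 - 16x + x^2.
At the minimum of AVC, MC = AVC. MC = 91 - 32x + 3x^2; setting MC = AVC gives 2x^2 - 16x = 0, so x = 8. min AVC = 27.
For P < $27 the firm produces nothing.

$27 per unit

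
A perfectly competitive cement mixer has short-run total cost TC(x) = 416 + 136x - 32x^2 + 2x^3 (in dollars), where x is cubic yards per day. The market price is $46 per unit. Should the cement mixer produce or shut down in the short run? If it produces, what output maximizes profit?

From TC, MC = TC'(x) = 136 - 64x + 6x^2 and AVC = VC/x = 136 - 32x + 2x^2.
The AVC parabola has its vertex at x = 32/4 = 8, where AVC = 136 - 32·8 + 2·8^2 = $8.
P = $46 exceeds min AVC = $8, so the firm stays open.
Solving P = MC: 90 - 64x + 6x^2 = 0 ⇒ x = 5/3 or 9. On the upward-sloping branch, x* = 9.
Check: AVC at x = 9 is $10 ≤ P, so revenue covers variable cost.
Profit = P·x − TC = 46·9 − 506 = -$92, a loss, but smaller than the $416 fixed cost the firm would lose by shutting down.

Produce at x = 9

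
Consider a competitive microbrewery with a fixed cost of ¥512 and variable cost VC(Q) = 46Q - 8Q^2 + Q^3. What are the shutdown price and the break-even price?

Shutdown price = min AVC. AVC = 46 - 8Q + Q^2, with vertex at Q = 4 and minimum ¥30.
ATC = 512/Q + 46 - 8Q + Q^2. Setting dATC/dQ = −512/Q^2 − 8 + 2Q = 0 gives Q = 8 (since 2·8^3 − 8·8^2 = 512).
min ATC = 512/8 + 46 − 8·8 + 8^2 = ¥110. That is the break-even price.
Between these two prices the firm operates at a loss; above ¥110 it earns a profit.

Shutdown price = ¥30; break-even price = ¥110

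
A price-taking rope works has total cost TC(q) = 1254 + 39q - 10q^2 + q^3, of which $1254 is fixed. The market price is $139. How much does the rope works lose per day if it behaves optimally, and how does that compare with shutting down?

AVC = 39 - 10q + q^2; min AVC = $14 at q = 5. Since P = $139 ≥ min AVC, the firm produces.
With MC = 39 - 20q + 3q^2, P = MC on the upward-sloping part at q* = 10.
TR = 139·10 = 1390. TC = 1254 + 390 = 1644. Profit = 1390 − 1644 = -$254.
That loss of $254 beats the $1254 the firm would lose by shutting down; producing recovers $1000 of fixed cost.

Profit = -$254 at q = 10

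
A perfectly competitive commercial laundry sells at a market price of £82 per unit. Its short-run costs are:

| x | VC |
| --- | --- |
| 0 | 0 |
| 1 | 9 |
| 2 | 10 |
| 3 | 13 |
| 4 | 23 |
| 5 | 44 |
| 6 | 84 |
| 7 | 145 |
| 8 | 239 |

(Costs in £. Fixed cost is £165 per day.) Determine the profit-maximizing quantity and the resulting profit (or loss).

x = 7; profit = £264

Profit at each row (π = 82x − TC): x=0: -165; x=1: -92; x=2: -11; x=3: 68; x=4: 140; x=5: 201; x=6: 243; x=7: 264; x=8: 252.
Profit is maximized at x = 7. AVC there is 145/7 = £20.71 ≤ P, so producing beats shutting down (which would give -£165).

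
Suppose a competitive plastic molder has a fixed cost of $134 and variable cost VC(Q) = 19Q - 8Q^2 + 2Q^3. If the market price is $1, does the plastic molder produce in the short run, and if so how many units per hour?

Shut down

From TC, MC = TC'(Q) = 19 - 16Q + 6Q^2 and AVC = VC/Q = 19 - 8Q + 2Q^2.
AVC is minimized where dAVC/dQ = -8 + 4Q = 0, at Q = 2; min AVC = 19 - 8·2 + 2·2^2 = $11.
Since P = $1 < min AVC = $11, price fails to cover variable cost at any output.
The firm minimizes its loss by shutting down and losing only its fixed cost of $134.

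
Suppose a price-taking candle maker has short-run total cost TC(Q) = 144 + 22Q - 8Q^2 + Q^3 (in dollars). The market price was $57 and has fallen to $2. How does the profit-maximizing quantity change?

AVC = 22 - 8Q + Q^2, minimized at Q = 4 where min AVC = $6. MC = 22 - 16Q + 3Q^2.
At P = $57 ≥ min AVC, set P = MC on the rising branch: Q = 7.
At P = $2 < min AVC = $6, price no longer covers variable cost at any output, so the firm shuts down: Q = 0.

Output falls from 7 to 0 (the firm shuts down)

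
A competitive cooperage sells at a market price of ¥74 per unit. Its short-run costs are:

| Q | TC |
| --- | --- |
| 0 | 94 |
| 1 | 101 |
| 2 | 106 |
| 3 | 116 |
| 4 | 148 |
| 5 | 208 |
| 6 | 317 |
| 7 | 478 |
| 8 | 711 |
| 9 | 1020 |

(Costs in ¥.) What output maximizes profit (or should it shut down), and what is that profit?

Tabulate TR − TC: Q=0: -94; Q=1: -27; Q=2: 42; Q=3: 106; Q=4: 148; Q=5: 162; Q=6: 127; Q=7: 40; Q=8: -119; Q=9: -354.
Profit is maximized at Q = 5. AVC there is 114/5 = ¥22.80 ≤ P, so producing beats shutting down (which would give -¥94).

Q = 5; profit = ¥162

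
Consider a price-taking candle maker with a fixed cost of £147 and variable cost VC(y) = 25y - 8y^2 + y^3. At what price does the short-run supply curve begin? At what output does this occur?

Short-run supply begins at min AVC. From VC = 25y - 8y^2 + y^3, AVC = 25 - 8y + y^2.
dAVC/dy = -8 + 2y = 0 gives y = 4. min AVC = 25 - 8·4 + 4^2 = 9.
For P < £9 the firm produces nothing.

£9 per unit, at y = 4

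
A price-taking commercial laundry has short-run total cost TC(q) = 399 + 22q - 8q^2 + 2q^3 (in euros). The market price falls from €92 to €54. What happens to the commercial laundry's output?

Output falls from 5 to 4

MC = 22 - 16q + 6q^2; the shutdown threshold is min AVC = €14 (at q = 2).
At P = €92 ≥ min AVC, set P = MC on the rising branch: q = 5.
At P = €54 ≥ min AVC, set P = MC: q = 4. The firm stays open but cuts output.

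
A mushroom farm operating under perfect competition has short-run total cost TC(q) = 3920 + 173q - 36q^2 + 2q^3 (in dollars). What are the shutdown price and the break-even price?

Shutdown price = $11; break-even price = $341

Shutdown price = min AVC. AVC = 173 - 36q + 2q^2, with vertex at q = 9 and minimum $11.
ATC = 3920/q + 173 - 36q + 2q^2. Setting dATC/dq = −3920/q^2 − 36 + 4q = 0 gives q = 14 (since 4·14^3 − 36·14^2 = 3920).
min ATC = 3920/14 + 173 − 36·14 + 2·14^2 = $341. That is the break-even price.
Between these two prices the firm operates at a loss; above $341 it earns a profit.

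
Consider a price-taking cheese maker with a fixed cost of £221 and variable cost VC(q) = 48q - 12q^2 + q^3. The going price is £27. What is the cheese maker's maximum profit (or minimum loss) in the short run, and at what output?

AVC = 48 - 12q + q^2 has its minimum £12 at q = 6; price £27 clears that bar, so the firm operates.
MC = 48 - 24q + 3q^2. Setting P = MC and taking the root on the rising branch gives q* = 7.
TR = 27·7 = 189. TC = 221 + 91 = 312. Profit = 189 − 312 = -£123.
By producing, the firm covers all variable cost plus £98 of fixed cost; shutting down would lose the full £221.

Profit = -£123 at q = 7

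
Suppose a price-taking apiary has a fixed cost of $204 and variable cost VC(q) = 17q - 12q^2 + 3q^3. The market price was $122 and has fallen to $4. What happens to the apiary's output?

Output falls from 5 to 0 (the firm shuts down)

MC = 17 - 24q + 9q^2; the shutdown threshold is min AVC = $5 (at q = 2).
With P = $122 above the shutdown price, P = MC gives q = 5.
At P = $4 < min AVC = $5, price no longer covers variable cost at any output, so the firm shuts down: q = 0.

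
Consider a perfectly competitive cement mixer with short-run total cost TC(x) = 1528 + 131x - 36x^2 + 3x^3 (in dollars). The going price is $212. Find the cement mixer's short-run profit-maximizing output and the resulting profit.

AVC = 131 - 36x + 3x^2 has its minimum $23 at x = 6; price $212 clears that bar, so the firm operates.
MC = 131 - 72x + 9x^2. Setting P = MC and taking the root on the rising branch gives x* = 9.
TR = 212·9 = 1908. TC = 1528 + 450 = 1978. Profit = 1908 − 1978 = -$70.
Shutting down would mean losing the fixed cost of $1528, so operating at a loss of $70 is better by $1458.

Profit = -$70 at x = 9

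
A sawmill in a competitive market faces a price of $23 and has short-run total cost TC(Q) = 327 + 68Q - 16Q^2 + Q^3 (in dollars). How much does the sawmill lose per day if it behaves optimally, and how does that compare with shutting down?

AVC = 68 - 16Q + Q^2 has its minimum $4 at Q = 8; price $23 clears that bar, so the firm operates.
MC = 68 - 32Q + 3Q^2. Setting P = MC and taking the root on the rising branch gives Q* = 9.
TR = 23·9 = 207. TC = 327 + 45 = 372. Profit = 207 − 372 = -$165.
That loss of $165 beats the $327 the firm would lose by shutting down; producing recovers $162 of fixed cost.

Profit = -$165 at Q = 9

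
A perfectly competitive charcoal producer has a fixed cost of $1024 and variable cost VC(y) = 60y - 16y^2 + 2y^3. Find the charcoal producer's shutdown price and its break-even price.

Shutdown price = min AVC. AVC = 60 - 16y + 2y^2, with vertex at y = 4 and minimum $28.
ATC = 1024/y + 60 - 16y + 2y^2. Setting dATC/dy = −1024/y^2 − 16 + 4y = 0 gives y = 8 (since 4·8^3 − 16·8^2 = 1024).
min ATC = 1024/8 + 60 − 16·8 + 2·8^2 = $188. That is the break-even price.
Between these two prices the firm operates at a loss; above $188 it earns a profit.

Shutdown price = $28; break-even price = $188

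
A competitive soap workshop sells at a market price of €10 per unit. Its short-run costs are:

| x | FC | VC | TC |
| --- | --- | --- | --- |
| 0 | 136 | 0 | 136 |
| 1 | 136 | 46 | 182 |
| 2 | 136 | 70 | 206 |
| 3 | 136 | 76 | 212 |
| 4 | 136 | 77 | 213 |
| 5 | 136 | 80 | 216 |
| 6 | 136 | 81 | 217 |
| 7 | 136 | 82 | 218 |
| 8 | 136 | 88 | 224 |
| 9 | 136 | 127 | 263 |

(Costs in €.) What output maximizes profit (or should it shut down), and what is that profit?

x = 0 (shut down); profit = -€136

Tabulate TR − TC: x=0: -136; x=1: -172; x=2: -186; x=3: -182; x=4: -173; x=5: -166; x=6: -157; x=7: -148; x=8: -144; x=9: -173.
Profit is highest at x = 0. Equivalently, the lowest AVC in the table is 88/8 ≈ €11 at x = 8, and P = €10 falls below it — price never covers variable cost, so the firm shuts down and loses only its fixed cost.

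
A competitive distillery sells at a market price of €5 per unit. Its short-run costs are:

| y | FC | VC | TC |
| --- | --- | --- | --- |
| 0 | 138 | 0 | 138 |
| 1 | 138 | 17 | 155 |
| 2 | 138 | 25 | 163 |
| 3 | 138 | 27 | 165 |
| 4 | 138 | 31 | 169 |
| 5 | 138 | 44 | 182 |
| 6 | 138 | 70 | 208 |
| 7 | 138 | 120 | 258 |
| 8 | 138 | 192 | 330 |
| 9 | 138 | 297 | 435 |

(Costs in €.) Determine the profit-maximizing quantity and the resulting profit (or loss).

y = 0 (shut down); profit = -€138

Profit at each row (π = 5y − TC): y=0: -138; y=1: -150; y=2: -153; y=3: -150; y=4: -149; y=5: -157; y=6: -178; y=7: -223; y=8: -290; y=9: -390.
Profit is highest at y = 0. Equivalently, the lowest AVC in the table is 31/4 ≈ €7.75 at y = 4, and P = €5 falls below it — price never covers variable cost, so the firm shuts down and loses only its fixed cost.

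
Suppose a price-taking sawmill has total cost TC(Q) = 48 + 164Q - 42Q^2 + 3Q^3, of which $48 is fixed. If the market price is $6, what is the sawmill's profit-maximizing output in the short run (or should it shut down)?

Shut down

From TC, MC = TC'(Q) = 164 - 84Q + 9Q^2 and AVC = VC/Q = 164 - 42Q + 3Q^2.
AVC hits its minimum where MC = AVC, at Q = 7, giving min AVC = 164 - 42·7 + 3·7^2 = $17.
P = $6 lies below min AVC = $17; no output level covers variable cost.
The firm minimizes its loss by shutting down and losing only its fixed cost of $48.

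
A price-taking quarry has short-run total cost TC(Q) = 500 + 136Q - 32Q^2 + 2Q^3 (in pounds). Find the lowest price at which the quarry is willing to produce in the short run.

The shutdown price is the minimum of AVC. VC = 136Q - 32Q^2 + 2Q^3, so AVC = 136 - 32Q + 2Q^2.
dAVC/dQ = -32 + 4Q = 0 gives Q = 8. min AVC = 136 - 32·8 + 2·8^2 = 8.
The firm shuts down for any P below £8.

£8 per unit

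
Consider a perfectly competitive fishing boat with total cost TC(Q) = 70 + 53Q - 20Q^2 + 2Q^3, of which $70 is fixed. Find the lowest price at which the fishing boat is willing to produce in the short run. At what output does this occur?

The firm shuts down when price falls below the minimum of average variable cost. AVC = VC/Q = 53 - 20Q + 2Q^2.
dAVC/dQ = -20 + 4Q = 0 gives Q = 5. min AVC = 53 - 20·5 + 2·5^2 = 3.
So the shutdown price is $3.

$3 per unit, at Q = 5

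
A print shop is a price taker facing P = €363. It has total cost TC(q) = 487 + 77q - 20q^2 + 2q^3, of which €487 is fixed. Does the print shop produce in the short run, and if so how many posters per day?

Strip out fixed cost: VC = 77q - 20q^2 + 2q^3. Then AVC = 77 - 20q + 2q^2 and MC = 77 - 40q + 6q^2.
AVC hits its minimum where MC = AVC, at q = 5, giving min AVC = 77 - 20·5 + 2·5^2 = €27.
P = €363 exceeds min AVC = €27, so the firm stays open.
Solving P = MC: -286 - 40q + 6q^2 = 0 ⇒ q = -13/3 or 11. On the upward-sloping branch, q* = 11.
Check: AVC at q = 11 is €99 ≤ P, so revenue covers variable cost.
Profit = P·q − TC = 363·11 − 1576 = €2417.

Produce at q = 11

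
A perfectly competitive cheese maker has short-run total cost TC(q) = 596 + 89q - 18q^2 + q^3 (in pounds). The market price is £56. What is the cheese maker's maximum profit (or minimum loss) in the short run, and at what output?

Profit = -£112 at q = 11

AVC = 89 - 18q + q^2 has its minimum £8 at q = 9; price £56 clears that bar, so the firm operates.
MC = 89 - 36q + 3q^2. Setting P = MC and taking the root on the rising branch gives q* = 11.
TR = 56·11 = 616. TC = 596 + 132 = 728. Profit = 616 − 728 = -£112.
Shutting down would mean losing the fixed cost of £596, so operating at a loss of £112 is better by £484.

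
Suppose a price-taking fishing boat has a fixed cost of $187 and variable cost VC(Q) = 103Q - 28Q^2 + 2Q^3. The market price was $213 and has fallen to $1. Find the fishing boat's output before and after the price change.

MC = 103 - 56Q + 6Q^2; the shutdown threshold is min AVC = $5 (at Q = 7).
With P = $213 above the shutdown price, P = MC gives Q = 11.
At P = $1 < min AVC = $5, price no longer covers variable cost at any output, so the firm shuts down: Q = 0.

Output falls from 11 to 0 (the firm shuts down)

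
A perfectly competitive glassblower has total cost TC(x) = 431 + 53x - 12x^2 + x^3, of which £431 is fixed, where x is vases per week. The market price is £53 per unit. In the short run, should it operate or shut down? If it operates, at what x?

Variable cost is VC = 53x - 12x^2 + x^3, so AVC = VC/x = 53 - 12x + x^2 and MC = dTC/dx = 53 - 24x + 3x^2.
AVC hits its minimum where MC = AVC, at x = 6, giving min AVC = 53 - 12·6 + 6^2 = £17.
P = £53 exceeds min AVC = £17, so the firm stays open.
Set P = MC: 53 = 53 - 24x + 3x^2 → -24x + 3x^2 = 0. The roots are x = 0 and x = 8; the profit-maximizing output is on the rising part of MC, so x* = 8.
Check: AVC at x = 8 is £21 ≤ P, so revenue covers variable cost.
Profit = P·x − TC = 53·8 − 599 = -£175, a loss, but smaller than the £431 fixed cost the firm would lose by shutting down.

Produce at x = 8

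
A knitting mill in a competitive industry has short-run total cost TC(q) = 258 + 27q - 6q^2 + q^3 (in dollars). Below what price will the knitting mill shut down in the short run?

Short-run supply begins at min AVC. From VC = 27q - 6q^2 + q^3, AVC = 27 - 6q + q^2.
At the minimum of AVC, MC = AVC. MC = 27 - 12q + 3q^2; setting MC = AVC gives 2q^2 - 6q = 0, so q = 3. min AVC = 18.
So the shutdown price is $18.

$18 per unit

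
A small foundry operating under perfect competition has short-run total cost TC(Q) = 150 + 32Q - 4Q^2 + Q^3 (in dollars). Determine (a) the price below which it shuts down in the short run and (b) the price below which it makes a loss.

Shutdown price = $28; break-even price = $67

Shutdown price = min AVC. AVC = 32 - 4Q + Q^2, with vertex at Q = 2 and minimum $28.
ATC = 150/Q + 32 - 4Q + Q^2. Setting dATC/dQ = −150/Q^2 − 4 + 2Q = 0 gives Q = 5 (since 2·5^3 − 4·5^2 = 150).
min ATC = 150/5 + 32 − 4·5 + 5^2 = $67. That is the break-even price.
Between these two prices the firm operates at a loss; above $67 it earns a profit.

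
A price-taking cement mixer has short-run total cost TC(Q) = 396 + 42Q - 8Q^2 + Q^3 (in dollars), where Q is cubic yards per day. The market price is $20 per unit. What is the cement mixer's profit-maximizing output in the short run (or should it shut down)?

Strip out fixed cost: VC = 42Q - 8Q^2 + Q^3. Then AVC = 42 - 8Q + Q^2 and MC = 42 - 16Q + 3Q^2.
The AVC parabola has its vertex at Q = 8/2 = 4, where AVC = 42 - 8·4 + 4^2 = $26.
With P < min AVC ($20 < $26), every unit sold adds to the loss.
Best response: produce nothing and absorb the $396 fixed cost.

Shut down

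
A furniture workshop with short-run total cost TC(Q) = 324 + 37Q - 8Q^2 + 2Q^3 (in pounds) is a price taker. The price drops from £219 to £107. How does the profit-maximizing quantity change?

MC = 37 - 16Q + 6Q^2; the shutdown threshold is min AVC = £29 (at Q = 2).
With P = £219 above the shutdown price, P = MC gives Q = 7.
At P = £107 ≥ min AVC, set P = MC: Q = 5. The firm stays open but cuts output.

Output falls from 7 to 5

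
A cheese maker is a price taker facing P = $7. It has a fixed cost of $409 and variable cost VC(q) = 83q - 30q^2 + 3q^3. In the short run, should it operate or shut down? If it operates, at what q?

Shut down

Variable cost is VC = 83q - 30q^2 + 3q^3, so AVC = VC/q = 83 - 30q + 3q^2 and MC = dTC/dq = 83 - 60q + 9q^2.
AVC is minimized where dAVC/dq = -30 + 6q = 0, at q = 5; min AVC = 83 - 30·5 + 3·5^2 = $8.
With P < min AVC ($7 < $8), every unit sold adds to the loss.
Shutting down limits the loss to fixed cost, $409.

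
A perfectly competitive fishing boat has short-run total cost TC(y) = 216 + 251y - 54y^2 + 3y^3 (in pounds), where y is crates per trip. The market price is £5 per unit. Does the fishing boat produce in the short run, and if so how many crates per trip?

Shut down

From TC, MC = TC'(y) = 251 - 108y + 9y^2 and AVC = VC/y = 251 - 54y + 3y^2.
AVC is minimized where dAVC/dy = -54 + 6y = 0, at y = 9; min AVC = 251 - 54·9 + 3·9^2 = £8.
P = £5 lies below min AVC = £8; no output level covers variable cost.
The firm minimizes its loss by shutting down and losing only its fixed cost of £216.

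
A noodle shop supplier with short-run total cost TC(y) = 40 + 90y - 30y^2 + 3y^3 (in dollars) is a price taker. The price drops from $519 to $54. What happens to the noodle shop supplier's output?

AVC = 90 - 30y + 3y^2, minimized at y = 5 where min AVC = $15. MC = 90 - 60y + 9y^2.
With P = $519 above the shutdown price, P = MC gives y = 11.
At P = $54 ≥ min AVC, set P = MC: y = 6. The firm stays open but cuts output.

Output falls from 11 to 6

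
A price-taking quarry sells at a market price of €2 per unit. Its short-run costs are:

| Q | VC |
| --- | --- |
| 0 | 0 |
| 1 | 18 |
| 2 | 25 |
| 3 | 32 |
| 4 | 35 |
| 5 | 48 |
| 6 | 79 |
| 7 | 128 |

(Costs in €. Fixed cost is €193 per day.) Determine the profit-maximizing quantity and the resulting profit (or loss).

Tabulate TR − TC: Q=0: -193; Q=1: -209; Q=2: -214; Q=3: -219; Q=4: -220; Q=5: -231; Q=6: -260; Q=7: -307.
Profit is highest at Q = 0. Equivalently, the lowest AVC in the table is 35/4 ≈ €8.75 at Q = 4, and P = €2 falls below it — price never covers variable cost, so the firm shuts down and loses only its fixed cost.

Q = 0 (shut down); profit = -€193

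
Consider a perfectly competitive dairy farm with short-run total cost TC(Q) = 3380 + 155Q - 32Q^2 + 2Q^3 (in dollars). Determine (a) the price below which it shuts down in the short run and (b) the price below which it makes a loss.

Shutdown price = $27; break-even price = $337

AVC = 155 - 32Q + 2Q^2; minimized at Q = 8, giving min AVC = $27. That is the shutdown price.
ATC = 3380/Q + 155 - 32Q + 2Q^2. Setting dATC/dQ = −3380/Q^2 − 32 + 4Q = 0 gives Q = 13 (since 4·13^3 − 32·13^2 = 3380).
min ATC = 3380/13 + 155 − 32·13 + 2·13^2 = $337. That is the break-even price.
Between these two prices the firm operates at a loss; above $337 it earns a profit.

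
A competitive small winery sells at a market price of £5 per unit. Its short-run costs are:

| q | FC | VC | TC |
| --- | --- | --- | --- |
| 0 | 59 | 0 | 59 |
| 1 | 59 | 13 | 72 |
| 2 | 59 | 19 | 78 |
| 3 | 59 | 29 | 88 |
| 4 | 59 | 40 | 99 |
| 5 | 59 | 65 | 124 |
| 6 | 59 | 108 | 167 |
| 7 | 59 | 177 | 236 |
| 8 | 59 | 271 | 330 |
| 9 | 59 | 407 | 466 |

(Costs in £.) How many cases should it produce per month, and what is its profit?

q = 0 (shut down); profit = -£59

Tabulate TR − TC: q=0: -59; q=1: -67; q=2: -68; q=3: -73; q=4: -79; q=5: -99; q=6: -137; q=7: -201; q=8: -290; q=9: -421.
Profit is highest at q = 0. Equivalently, the lowest AVC in the table is 19/2 ≈ £9.50 at q = 2, and P = £5 falls below it — price never covers variable cost, so the firm shuts down and loses only its fixed cost.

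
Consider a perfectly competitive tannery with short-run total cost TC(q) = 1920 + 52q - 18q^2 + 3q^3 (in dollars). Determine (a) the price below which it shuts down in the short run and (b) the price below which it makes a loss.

Shutdown price = $25; break-even price = $340

Shutdown price = min AVC. AVC = 52 - 18q + 3q^2, with vertex at q = 3 and minimum $25.
ATC = 1920/q + 52 - 18q + 3q^2. Setting dATC/dq = −1920/q^2 − 18 + 6q = 0 gives q = 8 (since 6·8^3 − 18·8^2 = 1920).
min ATC = 1920/8 + 52 − 18·8 + 3·8^2 = $340. That is the break-even price.
For $25 ≤ P < $340 the firm produces at a loss; below $25 it shuts down.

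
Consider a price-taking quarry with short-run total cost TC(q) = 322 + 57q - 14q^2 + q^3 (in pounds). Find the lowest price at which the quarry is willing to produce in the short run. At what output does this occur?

£8 per unit, at q = 7

The shutdown price is the minimum of AVC. VC = 57q - 14q^2 + q^3, so AVC = 57 - 14q + q^2.
At the minimum of AVC, MC = AVC. MC = 57 - 28q + 3q^2; setting MC = AVC gives 2q^2 - 14q = 0, so q = 7. min AVC = 8.
The firm shuts down for any P below £8.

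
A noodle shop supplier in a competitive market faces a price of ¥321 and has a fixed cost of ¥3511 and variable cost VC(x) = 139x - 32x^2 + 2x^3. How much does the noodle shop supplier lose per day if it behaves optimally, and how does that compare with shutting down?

AVC = 139 - 32x + 2x^2 has its minimum ¥11 at x = 8; price ¥321 clears that bar, so the firm operates.
MC = 139 - 64x + 6x^2. Setting P = MC and taking the root on the rising branch gives x* = 13.
TR = 321·13 = 4173. TC = 3511 + 793 = 4304. Profit = 4173 − 4304 = -¥131.
That loss of ¥131 beats the ¥3511 the firm would lose by shutting down; producing recovers ¥3380 of fixed cost.

Profit = -¥131 at x = 13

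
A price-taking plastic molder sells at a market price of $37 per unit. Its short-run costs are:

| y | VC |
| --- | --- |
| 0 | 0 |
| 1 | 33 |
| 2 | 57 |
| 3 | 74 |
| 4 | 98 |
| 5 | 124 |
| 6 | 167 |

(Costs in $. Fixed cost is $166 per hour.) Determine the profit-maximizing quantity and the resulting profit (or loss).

Compute π = P·y − TC at each output: y=0: -166; y=1: -162; y=2: -149; y=3: -129; y=4: -116; y=5: -105; y=6: -111.
Profit is maximized at y = 5. AVC there is 124/5 = $24.80 ≤ P, so producing beats shutting down (which would give -$166).

y = 5; profit = -$105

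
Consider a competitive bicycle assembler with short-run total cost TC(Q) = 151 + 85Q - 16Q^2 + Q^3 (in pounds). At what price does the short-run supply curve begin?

£21 per unit

Short-run supply begins at min AVC. From VC = 85Q - 16Q^2 + Q^3, AVC = 85 - 16Q + Q^2.
At the minimum of AVC, MC = AVC. MC = 85 - 32Q + 3Q^2; setting MC = AVC gives 2Q^2 - 16Q = 0, so Q = 8. min AVC = 21.
For P < £21 the firm produces nothing.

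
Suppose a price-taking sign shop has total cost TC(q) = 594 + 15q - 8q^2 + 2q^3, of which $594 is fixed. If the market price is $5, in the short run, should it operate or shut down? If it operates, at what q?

Shut down

Variable cost is VC = 15q - 8q^2 + 2q^3, so AVC = VC/q = 15 - 8q + 2q^2 and MC = dTC/dq = 15 - 16q + 6q^2.
The AVC parabola has its vertex at q = 8/4 = 2, where AVC = 15 - 8·2 + 2·2^2 = $7.
Since P = $5 < min AVC = $7, price fails to cover variable cost at any output.
Shutting down limits the loss to fixed cost, $594.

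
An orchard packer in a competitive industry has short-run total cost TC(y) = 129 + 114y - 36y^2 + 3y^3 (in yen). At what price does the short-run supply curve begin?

¥6 per unit

The shutdown price is the minimum of AVC. VC = 114y - 36y^2 + 3y^3, so AVC = 114 - 36y + 3y^2.
At the minimum of AVC, MC = AVC. MC = 114 - 72y + 9y^2; setting MC = AVC gives 6y^2 - 36y = 0, so y = 6. min AVC = 6.
So the shutdown price is ¥6.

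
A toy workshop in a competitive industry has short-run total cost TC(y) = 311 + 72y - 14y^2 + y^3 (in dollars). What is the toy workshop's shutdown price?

$23 per unit

The firm shuts down when price falls below the minimum of average variable cost. AVC = VC/y = 72 - 14y + y^2.
dAVC/dy = -14 + 2y = 0 gives y = 7. min AVC = 72 - 14·7 + 7^2 = 23.
For P < $23 the firm produces nothing.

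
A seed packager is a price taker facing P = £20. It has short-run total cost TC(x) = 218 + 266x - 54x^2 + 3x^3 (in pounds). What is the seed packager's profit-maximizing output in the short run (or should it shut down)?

Variable cost is VC = 266x - 54x^2 + 3x^3, so AVC = VC/x = 266 - 54x + 3x^2 and MC = dTC/dx = 266 - 108x + 9x^2.
AVC hits its minimum where MC = AVC, at x = 9, giving min AVC = 266 - 54·9 + 3·9^2 = £23.
Since P = £20 < min AVC = £23, price fails to cover variable cost at any output.
The firm minimizes its loss by shutting down and losing only its fixed cost of £218.

Shut down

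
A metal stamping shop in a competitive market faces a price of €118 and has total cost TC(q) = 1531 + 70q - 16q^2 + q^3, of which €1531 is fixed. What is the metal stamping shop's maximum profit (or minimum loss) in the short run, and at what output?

Profit = -€379 at q = 12

AVC = 70 - 16q + q^2 has its minimum €6 at q = 8; price €118 clears that bar, so the firm operates.
With MC = 70 - 32q + 3q^2, P = MC on the upward-sloping part at q* = 12.
TR = 118·12 = 1416. TC = 1531 + 264 = 1795. Profit = 1416 − 1795 = -€379.
Shutting down would mean losing the fixed cost of €1531, so operating at a loss of €379 is better by €1152.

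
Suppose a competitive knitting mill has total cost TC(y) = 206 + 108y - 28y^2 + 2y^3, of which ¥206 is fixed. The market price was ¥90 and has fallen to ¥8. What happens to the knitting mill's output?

AVC = 108 - 28y + 2y^2, minimized at y = 7 where min AVC = ¥10. MC = 108 - 56y + 6y^2.
At P = ¥90 ≥ min AVC, set P = MC on the rising branch: y = 9.
At P = ¥8 < min AVC = ¥10, price no longer covers variable cost at any output, so the firm shuts down: y = 0.

Output falls from 9 to 0 (the firm shuts down)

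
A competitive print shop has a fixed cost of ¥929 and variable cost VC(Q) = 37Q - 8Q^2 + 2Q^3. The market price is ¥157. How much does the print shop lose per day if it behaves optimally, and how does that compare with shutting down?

AVC = 37 - 8Q + 2Q^2; min AVC = ¥29 at Q = 2. Since P = ¥157 ≥ min AVC, the firm produces.
With MC = 37 - 16Q + 6Q^2, P = MC on the upward-sloping part at Q* = 6.
TR = 157·6 = 942. TC = 929 + 366 = 1295. Profit = 942 − 1295 = -¥353.
Shutting down would mean losing the fixed cost of ¥929, so operating at a loss of ¥353 is better by ¥576.

Profit = -¥353 at Q = 6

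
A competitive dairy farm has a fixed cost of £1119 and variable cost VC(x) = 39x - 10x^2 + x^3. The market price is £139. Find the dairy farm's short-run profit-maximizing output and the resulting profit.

Profit = -£119 at x = 10

AVC = 39 - 10x + x^2 has its minimum £14 at x = 5; price £139 clears that bar, so the firm operates.
With MC = 39 - 20x + 3x^2, P = MC on the upward-sloping part at x* = 10.
TR = 139·10 = 1390. TC = 1119 + 390 = 1509. Profit = 1390 − 1509 = -£119.
That loss of £119 beats the £1119 the firm would lose by shutting down; producing recovers £1000 of fixed cost.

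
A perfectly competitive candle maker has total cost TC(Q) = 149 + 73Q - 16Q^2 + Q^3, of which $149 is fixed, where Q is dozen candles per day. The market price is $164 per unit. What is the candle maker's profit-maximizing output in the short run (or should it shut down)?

Produce at Q = 13

From TC, MC = TC'(Q) = 73 - 32Q + 3Q^2 and AVC = VC/Q = 73 - 16Q + Q^2.
AVC is minimized where dAVC/dQ = -16 + 2Q = 0, at Q = 8; min AVC = 73 - 16·8 + 8^2 = $9.
Since P = $164 ≥ min AVC = $9, price covers variable cost and the firm should produce.
P = MC gives -91 - 32Q + 3Q^2 = 0, with roots -7/3 and 13. Take the larger (rising MC): Q* = 13.
Check: AVC at Q = 13 is $34 ≤ P, so revenue covers variable cost.
Profit = P·Q − TC = 164·13 − 591 = $1541.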